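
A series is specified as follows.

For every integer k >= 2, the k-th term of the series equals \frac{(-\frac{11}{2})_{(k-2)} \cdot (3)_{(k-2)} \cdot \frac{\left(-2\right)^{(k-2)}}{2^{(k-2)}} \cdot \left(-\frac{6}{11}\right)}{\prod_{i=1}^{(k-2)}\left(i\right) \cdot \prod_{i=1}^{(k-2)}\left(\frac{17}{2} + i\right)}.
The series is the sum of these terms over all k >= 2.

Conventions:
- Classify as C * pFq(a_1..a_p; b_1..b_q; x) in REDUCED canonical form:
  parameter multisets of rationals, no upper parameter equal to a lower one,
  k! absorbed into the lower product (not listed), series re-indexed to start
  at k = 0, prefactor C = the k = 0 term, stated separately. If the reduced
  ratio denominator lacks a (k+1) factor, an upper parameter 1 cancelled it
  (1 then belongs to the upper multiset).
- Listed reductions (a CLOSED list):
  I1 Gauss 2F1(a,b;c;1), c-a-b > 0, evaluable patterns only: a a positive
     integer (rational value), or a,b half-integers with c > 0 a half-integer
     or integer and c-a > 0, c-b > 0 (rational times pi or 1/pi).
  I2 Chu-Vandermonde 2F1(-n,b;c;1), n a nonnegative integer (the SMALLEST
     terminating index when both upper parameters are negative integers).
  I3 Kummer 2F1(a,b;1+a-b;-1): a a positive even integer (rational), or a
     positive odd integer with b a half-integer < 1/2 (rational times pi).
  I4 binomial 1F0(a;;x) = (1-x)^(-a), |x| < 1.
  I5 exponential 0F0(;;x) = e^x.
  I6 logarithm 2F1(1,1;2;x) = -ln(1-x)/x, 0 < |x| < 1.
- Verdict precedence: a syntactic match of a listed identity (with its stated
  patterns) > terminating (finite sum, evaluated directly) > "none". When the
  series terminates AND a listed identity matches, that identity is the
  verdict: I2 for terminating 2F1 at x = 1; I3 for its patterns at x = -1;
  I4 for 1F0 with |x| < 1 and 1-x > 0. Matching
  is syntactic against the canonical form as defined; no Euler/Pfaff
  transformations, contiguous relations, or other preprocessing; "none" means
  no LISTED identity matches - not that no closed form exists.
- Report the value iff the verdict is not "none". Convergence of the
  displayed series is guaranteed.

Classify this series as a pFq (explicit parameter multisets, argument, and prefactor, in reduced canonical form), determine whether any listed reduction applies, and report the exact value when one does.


Classification (C = -\frac{6}{11}): 2F1 with upper {-\frac{11}{2}, 3}, lower {\frac{19}{2}}, argument x = -1. Verdict: the Kummer evaluation I3 fires (x = -1; c = \frac{19}{2} equals 1+a-b for upper {-\frac{11}{2}, 3}: listed pattern). Hence: \left(-\frac{29835}{32768}\right) \cdot \pi.

The tell: t_0 being -\frac{6}{11}, the product of the first k integers (C = -6/11) is k!.
Consecutive-term ratio: r(k) = -1 * (k-\frac{11}{2}) (k+3) / [(k+\frac{19}{2}) (k+1)] - poly over poly, x = -1 from leading terms; C = -\frac{6}{11} at k = 0.


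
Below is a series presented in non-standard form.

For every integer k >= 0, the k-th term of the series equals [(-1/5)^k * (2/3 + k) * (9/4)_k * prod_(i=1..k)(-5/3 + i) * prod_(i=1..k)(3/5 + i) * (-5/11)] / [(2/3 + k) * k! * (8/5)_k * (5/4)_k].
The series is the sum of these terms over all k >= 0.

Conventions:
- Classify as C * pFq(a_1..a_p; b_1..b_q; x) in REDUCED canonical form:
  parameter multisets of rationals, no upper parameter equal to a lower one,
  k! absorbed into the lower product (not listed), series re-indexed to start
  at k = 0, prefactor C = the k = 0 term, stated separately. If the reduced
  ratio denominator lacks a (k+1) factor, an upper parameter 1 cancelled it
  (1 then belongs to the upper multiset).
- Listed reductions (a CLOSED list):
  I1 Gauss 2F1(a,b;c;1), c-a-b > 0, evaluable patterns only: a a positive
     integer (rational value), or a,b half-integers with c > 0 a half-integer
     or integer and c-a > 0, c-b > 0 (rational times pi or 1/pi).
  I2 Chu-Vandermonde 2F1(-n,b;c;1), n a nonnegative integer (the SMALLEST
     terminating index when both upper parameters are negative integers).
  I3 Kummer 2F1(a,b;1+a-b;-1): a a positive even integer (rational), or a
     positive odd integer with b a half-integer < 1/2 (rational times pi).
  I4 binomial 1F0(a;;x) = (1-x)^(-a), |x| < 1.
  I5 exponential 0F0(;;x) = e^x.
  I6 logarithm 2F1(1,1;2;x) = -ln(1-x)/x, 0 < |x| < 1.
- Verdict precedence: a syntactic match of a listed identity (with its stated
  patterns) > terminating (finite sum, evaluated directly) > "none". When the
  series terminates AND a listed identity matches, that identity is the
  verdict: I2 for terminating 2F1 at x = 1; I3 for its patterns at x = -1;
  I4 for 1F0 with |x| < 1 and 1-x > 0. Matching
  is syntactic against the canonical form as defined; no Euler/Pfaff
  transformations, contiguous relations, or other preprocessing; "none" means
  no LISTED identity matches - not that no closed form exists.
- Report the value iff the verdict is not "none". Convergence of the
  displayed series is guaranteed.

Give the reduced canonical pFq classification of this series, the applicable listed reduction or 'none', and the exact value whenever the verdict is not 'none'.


Classification (C = -5/11): 2F1 with upper {-2/3, 9/4}, lower {5/4}, argument x = -1/5. Verdict: none - this 2F1 at x = -1/5 matches no listed pattern, and upper {-2/3, 9/4} holds no stopper.

The tell: t_0 being -5/11, the running product (prefactor -5/11) telescopes to a rising factorial.
Consecutive-term ratio: r(k) = (-1/5) * (k-2/3) (k+9/4) / [(k+5/4) (k+1)] - poly over poly, x = (-1/5) from leading terms; C = -5/11 at k = 0.


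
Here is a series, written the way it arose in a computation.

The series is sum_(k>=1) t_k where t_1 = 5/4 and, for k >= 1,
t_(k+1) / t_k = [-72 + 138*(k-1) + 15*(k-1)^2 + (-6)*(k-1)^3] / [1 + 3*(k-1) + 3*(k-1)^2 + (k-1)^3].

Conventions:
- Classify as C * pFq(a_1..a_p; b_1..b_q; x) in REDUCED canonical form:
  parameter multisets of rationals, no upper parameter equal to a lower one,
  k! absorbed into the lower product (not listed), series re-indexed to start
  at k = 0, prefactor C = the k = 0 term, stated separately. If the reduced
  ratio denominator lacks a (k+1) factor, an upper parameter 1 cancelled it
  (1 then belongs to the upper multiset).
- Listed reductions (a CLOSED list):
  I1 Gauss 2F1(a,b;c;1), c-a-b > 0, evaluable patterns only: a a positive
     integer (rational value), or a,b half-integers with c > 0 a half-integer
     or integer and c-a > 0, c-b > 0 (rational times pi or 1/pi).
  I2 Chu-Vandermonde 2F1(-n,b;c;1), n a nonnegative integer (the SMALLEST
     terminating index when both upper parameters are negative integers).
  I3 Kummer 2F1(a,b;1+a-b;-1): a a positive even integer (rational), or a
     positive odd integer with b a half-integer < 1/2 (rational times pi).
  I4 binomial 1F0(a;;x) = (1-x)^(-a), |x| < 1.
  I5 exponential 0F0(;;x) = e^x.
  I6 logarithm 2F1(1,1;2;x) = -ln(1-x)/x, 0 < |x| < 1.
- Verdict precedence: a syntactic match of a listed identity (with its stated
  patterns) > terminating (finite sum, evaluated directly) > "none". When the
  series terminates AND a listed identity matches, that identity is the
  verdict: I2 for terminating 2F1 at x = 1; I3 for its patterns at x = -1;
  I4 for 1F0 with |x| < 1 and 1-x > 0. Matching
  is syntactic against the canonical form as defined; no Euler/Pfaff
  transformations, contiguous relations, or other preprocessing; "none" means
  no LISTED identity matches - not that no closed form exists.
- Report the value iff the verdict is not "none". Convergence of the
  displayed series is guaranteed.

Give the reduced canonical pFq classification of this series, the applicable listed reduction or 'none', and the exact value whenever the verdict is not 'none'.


First insight: t_0 = 5/4 here, and factor the ratio over Q (prefactor 5/4): negated roots = parameters.
Term ratio: r(k) = (-6) * (k-6) (k-1/2) (k+4) / [(k+1) (k+1) (k+1)] ; factor over Q: parameters, x = (-6), and C = 5/4.

Classification (C = 5/4): 3F2 with upper {-6, -1/2, 4}, lower {1, 1}, argument x = -6. Verdict: terminating - the sum ends at index 6 because -6 is a negative integer; exact evaluation follows. Its exact value is -7381535/32.


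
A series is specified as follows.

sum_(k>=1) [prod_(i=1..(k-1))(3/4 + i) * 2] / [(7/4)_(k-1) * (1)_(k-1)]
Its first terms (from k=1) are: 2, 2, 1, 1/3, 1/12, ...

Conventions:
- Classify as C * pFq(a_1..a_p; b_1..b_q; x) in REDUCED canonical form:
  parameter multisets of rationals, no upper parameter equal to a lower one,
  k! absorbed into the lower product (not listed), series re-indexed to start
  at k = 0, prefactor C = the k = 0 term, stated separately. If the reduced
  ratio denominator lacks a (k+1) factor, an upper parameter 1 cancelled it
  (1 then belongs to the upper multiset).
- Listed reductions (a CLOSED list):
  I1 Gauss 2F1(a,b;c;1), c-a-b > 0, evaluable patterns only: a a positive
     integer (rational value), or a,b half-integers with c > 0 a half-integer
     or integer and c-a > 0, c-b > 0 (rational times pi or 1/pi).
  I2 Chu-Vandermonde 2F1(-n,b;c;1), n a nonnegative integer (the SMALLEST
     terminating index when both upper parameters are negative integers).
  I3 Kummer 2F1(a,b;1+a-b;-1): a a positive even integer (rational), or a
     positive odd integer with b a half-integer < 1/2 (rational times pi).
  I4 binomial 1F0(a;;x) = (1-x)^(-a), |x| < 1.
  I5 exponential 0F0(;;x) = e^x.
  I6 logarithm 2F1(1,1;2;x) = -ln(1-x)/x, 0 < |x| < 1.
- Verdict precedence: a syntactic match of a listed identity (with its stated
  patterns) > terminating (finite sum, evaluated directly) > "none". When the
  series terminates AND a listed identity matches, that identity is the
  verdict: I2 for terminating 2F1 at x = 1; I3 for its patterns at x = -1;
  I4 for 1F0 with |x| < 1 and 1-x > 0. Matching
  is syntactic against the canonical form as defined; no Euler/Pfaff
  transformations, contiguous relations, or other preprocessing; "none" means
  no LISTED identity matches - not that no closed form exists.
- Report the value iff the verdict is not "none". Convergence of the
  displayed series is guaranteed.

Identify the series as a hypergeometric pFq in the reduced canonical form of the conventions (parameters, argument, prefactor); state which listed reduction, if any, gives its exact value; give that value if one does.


At argument 1: a 0F0 with upper {-}, lower {-}, scaled by C = 2. Verdict at x = 1: the I5 exponential reduction matches (the 0F0 exponential series at x = 1). Value: 2 * e^(1).

Key observation: t_0 being 2, the parameter 7/4 appears in both the upper and lower lists and cancels.
Term ratio: r(k) = 1 * 1 / [(k+1)] ; factor over Q: parameters, x = 1, and C = 2.


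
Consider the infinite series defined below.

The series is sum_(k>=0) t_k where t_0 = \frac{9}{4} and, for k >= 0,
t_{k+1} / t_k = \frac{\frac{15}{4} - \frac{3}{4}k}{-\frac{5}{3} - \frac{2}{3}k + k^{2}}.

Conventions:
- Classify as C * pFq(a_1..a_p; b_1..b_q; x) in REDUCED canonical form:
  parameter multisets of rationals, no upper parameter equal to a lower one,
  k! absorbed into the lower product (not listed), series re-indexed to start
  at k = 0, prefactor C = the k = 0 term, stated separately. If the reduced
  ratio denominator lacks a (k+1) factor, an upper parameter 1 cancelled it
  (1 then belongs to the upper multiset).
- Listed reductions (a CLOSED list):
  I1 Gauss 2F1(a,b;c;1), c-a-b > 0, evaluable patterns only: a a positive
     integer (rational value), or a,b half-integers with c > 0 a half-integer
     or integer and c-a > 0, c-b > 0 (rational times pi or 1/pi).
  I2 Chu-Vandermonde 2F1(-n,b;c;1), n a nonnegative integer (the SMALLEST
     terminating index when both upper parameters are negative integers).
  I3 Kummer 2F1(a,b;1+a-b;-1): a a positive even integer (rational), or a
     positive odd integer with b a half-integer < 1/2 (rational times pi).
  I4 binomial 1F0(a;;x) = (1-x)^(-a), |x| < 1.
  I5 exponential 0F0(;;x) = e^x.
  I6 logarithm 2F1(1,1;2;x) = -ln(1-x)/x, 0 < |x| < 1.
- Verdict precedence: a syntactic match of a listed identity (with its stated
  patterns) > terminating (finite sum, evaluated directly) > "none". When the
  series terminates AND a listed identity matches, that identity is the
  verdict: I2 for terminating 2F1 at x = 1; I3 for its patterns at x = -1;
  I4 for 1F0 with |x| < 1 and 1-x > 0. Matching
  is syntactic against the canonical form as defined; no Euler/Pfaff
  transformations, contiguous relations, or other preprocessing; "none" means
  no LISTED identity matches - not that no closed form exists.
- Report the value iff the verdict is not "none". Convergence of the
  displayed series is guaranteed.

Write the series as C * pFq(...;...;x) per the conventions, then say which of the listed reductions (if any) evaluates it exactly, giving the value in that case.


Classification (C = \frac{9}{4}): 1F1 with upper {-5}, lower {-\frac{5}{3}}, argument x = -\frac{3}{4}. Verdict: terminating - upper parameter -5 makes this a finite sum (last index 5), evaluated exactly. Hence: \frac{48029661}{1146880}.

Structural cue: t_0 being \frac{9}{4}, factor the ratio over Q (prefactor 9/4): negated roots = parameters.
Step ratio: r(k) = -\frac{3}{4} * (k-5) / [(k-\frac{5}{3}) (k+1)] ; factor over Q: parameters, x = -\frac{3}{4}, and C = \frac{9}{4}.


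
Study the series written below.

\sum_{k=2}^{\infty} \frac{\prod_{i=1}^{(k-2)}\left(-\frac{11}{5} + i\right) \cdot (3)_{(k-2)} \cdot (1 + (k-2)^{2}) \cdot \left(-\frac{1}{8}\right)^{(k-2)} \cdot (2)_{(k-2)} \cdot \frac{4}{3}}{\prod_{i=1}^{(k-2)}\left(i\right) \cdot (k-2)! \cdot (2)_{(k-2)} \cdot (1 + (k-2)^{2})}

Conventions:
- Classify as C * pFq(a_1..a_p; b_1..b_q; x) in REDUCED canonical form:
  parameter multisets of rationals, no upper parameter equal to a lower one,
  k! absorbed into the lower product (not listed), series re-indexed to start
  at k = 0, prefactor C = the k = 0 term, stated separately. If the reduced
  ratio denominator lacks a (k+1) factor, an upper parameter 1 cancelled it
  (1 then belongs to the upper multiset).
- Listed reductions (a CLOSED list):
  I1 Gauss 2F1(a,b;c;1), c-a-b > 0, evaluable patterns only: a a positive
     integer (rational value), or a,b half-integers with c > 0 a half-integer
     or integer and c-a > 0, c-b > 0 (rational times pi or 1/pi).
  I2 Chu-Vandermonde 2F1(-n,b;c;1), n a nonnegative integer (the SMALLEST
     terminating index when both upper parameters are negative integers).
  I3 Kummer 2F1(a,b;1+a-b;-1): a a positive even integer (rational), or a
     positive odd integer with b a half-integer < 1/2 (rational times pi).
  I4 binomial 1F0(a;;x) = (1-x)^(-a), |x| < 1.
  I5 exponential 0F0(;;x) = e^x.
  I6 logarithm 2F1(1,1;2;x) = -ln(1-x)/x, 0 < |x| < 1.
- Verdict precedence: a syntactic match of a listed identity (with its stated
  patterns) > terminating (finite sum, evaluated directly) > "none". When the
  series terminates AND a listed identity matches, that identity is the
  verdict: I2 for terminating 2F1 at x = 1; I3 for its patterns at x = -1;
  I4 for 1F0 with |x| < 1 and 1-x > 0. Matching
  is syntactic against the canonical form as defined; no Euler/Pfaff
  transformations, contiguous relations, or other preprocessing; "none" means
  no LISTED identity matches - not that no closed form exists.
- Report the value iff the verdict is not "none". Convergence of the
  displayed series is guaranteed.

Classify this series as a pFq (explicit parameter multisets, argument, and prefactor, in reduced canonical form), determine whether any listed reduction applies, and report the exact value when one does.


At argument -\frac{1}{8}: a 2F1 with upper {-\frac{6}{5}, 3}, lower {1}, scaled by C = \frac{4}{3}. Verdict: none here - no I1-I6 shape fits x = -\frac{1}{8} with lower {1}.

The tell: with t_0 = \frac{4}{3}, the lower running product (prefactor 4/3) is a rising factorial.
Ratio: r(k) = -\frac{1}{8} * (k-\frac{6}{5}) (k+3) / [(k+1) (k+1)] - rational in k, leading ratio -\frac{1}{8}; with t_0 = \frac{4}{3}, classification follows.


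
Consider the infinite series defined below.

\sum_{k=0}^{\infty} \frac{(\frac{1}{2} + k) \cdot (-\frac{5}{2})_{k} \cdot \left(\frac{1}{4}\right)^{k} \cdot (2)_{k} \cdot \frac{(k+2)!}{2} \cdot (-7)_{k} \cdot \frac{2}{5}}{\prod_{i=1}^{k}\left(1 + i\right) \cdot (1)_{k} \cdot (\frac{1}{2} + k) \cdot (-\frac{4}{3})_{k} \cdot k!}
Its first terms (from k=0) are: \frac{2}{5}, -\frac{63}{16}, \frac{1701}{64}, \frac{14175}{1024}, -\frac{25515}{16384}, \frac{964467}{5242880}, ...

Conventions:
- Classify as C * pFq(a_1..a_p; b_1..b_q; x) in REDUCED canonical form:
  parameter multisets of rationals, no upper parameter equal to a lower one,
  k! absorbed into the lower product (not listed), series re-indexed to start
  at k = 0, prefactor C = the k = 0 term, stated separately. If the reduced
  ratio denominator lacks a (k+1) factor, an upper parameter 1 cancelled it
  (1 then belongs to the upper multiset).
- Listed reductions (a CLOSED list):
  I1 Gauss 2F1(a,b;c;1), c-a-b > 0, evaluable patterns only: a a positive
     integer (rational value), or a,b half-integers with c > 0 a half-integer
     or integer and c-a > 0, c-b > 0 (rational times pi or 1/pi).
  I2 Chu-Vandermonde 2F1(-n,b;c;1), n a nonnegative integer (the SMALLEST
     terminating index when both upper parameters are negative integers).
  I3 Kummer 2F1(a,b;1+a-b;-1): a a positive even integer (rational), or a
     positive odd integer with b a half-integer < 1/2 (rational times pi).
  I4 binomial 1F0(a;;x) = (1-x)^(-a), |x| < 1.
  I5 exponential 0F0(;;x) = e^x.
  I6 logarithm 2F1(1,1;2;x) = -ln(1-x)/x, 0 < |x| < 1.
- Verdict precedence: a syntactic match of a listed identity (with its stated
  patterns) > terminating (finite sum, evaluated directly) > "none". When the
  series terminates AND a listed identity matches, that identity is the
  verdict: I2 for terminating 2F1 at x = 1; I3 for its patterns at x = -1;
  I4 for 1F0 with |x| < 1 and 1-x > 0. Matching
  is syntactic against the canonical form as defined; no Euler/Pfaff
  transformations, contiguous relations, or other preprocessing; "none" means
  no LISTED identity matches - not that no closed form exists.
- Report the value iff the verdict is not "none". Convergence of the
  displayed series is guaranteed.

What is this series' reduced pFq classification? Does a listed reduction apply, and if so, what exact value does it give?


Key step: t_0 = \frac{2}{5} here, and the parameter 2 appears in both the upper and lower lists and cancels (alongside the other common factor).
Ratio: r(k) = \frac{1}{4} * (k-7) (k-\frac{5}{2}) (k+3) / [(k-\frac{4}{3}) (k+1) (k+1)] - poly over poly, x = \frac{1}{4} from leading terms; C = \frac{2}{5} at k = 0.

The series (x = \frac{1}{4}) is 3F2: upper {-7, -\frac{5}{2}, 3}, lower {-\frac{4}{3}, 1}, prefactor \frac{2}{5}. Verdict: terminating at k = 7: the factor (-7)_k kills every later term; summing the 8 survivors is exact. Value: \frac{65508731063}{1845493760}.


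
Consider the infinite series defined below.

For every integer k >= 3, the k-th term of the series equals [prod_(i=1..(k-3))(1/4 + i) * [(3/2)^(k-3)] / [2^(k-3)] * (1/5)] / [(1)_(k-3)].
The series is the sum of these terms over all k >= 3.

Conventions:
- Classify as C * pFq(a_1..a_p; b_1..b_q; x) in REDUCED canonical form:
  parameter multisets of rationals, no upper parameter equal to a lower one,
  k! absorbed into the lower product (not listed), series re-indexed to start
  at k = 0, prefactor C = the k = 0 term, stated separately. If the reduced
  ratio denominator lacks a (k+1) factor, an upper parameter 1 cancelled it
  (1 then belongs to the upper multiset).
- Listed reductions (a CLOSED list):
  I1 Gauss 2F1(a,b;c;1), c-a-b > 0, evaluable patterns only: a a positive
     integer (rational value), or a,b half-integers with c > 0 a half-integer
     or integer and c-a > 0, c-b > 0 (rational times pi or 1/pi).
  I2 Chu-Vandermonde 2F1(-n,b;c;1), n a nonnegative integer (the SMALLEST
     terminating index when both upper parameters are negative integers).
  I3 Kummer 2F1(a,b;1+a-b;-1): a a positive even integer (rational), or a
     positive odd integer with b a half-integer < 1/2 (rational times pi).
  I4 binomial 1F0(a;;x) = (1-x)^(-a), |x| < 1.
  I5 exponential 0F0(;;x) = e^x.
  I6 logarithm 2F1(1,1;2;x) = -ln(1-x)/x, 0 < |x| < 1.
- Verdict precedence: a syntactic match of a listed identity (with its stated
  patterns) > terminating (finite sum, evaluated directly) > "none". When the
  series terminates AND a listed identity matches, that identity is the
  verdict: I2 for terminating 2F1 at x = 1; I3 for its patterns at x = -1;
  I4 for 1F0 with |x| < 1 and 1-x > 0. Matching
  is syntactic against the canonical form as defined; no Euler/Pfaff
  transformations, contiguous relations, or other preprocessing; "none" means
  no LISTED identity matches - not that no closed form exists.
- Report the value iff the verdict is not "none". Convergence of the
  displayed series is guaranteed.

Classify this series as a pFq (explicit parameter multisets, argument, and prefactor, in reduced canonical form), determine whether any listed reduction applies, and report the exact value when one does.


The tell: from the first term 1/5: (1)_k (C = 1/5, x = 3/4) is k! itself.
Adjacent-term ratio: r(k) = (3/4) * (k+5/4) / [(k+1)] - rational in k. x = (3/4); t_0 = 1/5; negate the roots.

Reduced: x = 3/4, 1F0, upper = {5/4}, lower = {-}, C = 1/5. Verdict (x = 3/4): binomial (I4) applies (the 1F0 binomial series: exponent -5/4, x = 3/4). Value: (1/5) * (1/4)^(-5/4).


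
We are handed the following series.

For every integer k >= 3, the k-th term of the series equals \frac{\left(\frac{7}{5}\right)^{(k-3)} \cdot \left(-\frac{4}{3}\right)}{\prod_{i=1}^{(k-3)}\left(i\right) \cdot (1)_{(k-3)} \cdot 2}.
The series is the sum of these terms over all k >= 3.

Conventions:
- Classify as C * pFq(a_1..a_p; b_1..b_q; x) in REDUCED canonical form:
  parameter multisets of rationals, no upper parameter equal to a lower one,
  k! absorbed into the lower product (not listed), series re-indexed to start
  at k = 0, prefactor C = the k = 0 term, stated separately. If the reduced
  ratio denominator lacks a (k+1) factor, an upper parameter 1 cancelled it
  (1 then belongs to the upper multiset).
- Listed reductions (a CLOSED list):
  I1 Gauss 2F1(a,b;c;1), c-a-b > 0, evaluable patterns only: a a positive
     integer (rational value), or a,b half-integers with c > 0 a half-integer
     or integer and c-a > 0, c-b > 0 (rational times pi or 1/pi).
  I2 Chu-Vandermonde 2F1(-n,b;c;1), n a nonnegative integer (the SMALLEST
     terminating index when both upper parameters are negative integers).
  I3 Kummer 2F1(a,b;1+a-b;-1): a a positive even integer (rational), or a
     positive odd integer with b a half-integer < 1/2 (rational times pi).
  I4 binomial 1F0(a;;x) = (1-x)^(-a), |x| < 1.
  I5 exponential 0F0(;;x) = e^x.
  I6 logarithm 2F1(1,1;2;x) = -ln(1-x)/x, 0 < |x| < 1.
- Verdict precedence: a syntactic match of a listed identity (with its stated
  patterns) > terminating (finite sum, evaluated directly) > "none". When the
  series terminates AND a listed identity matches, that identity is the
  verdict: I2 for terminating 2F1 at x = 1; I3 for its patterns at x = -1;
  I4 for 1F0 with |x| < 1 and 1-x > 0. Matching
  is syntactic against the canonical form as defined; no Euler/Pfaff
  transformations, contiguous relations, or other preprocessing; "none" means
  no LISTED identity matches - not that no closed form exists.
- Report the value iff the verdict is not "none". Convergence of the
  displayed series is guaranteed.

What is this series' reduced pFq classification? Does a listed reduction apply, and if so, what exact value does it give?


x = \frac{7}{5} here; the reduced form reads 0F1, upper {-}, lower {1}, C = -\frac{2}{3}. Verdict: none. A 0F1 with upper {-} fits none of I1-I6 at x = \frac{7}{5}; the sum runs forever.

Structural cue: with t_0 = -\frac{2}{3}, the product of the first k integers (C = -2/3) is k!.
Ratio: r(k) = \frac{7}{5} * 1 / [(k+1) (k+1)] - poly over poly, x = \frac{7}{5} from leading terms; C = -\frac{2}{3} at k = 0.


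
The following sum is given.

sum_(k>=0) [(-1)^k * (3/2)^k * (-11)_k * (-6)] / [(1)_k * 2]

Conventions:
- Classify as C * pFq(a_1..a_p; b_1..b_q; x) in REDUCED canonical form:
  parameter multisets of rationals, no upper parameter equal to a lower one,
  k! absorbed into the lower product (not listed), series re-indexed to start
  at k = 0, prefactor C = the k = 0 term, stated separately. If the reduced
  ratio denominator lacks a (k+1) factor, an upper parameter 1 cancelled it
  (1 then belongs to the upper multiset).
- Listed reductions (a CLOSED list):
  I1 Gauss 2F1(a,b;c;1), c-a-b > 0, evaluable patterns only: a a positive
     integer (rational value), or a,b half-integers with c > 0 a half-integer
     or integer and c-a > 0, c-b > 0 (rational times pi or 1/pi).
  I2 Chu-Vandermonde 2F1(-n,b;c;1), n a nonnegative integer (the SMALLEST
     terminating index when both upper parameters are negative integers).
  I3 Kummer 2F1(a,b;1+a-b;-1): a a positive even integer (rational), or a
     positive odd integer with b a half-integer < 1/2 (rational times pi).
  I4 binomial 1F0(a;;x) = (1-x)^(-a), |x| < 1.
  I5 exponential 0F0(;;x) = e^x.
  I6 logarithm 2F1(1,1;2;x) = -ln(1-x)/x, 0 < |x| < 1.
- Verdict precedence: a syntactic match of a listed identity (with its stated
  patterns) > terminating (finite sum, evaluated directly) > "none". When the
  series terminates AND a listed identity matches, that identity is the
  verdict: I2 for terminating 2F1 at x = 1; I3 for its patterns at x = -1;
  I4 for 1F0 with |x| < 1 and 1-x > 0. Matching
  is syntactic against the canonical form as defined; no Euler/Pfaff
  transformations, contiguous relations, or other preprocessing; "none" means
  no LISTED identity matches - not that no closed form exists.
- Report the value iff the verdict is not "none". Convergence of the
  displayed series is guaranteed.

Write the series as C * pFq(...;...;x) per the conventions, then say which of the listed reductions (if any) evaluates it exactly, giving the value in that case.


First insight: x = (-3/2) and the constant factors (C = -3, x = -3/2) combine into one prefactor.
Step ratio: r(k) = (-3/2) * (k-11) / [(k+1)] - rational in k. x = (-3/2); t_0 = -3; negate the roots.

At argument -3/2: a 1F0 with upper {-11}, lower {-}, scaled by C = -3. Verdict: terminating - upper -11 stops the sum at k = 11; the 12 terms are added exactly. Value: -146484375/2048.


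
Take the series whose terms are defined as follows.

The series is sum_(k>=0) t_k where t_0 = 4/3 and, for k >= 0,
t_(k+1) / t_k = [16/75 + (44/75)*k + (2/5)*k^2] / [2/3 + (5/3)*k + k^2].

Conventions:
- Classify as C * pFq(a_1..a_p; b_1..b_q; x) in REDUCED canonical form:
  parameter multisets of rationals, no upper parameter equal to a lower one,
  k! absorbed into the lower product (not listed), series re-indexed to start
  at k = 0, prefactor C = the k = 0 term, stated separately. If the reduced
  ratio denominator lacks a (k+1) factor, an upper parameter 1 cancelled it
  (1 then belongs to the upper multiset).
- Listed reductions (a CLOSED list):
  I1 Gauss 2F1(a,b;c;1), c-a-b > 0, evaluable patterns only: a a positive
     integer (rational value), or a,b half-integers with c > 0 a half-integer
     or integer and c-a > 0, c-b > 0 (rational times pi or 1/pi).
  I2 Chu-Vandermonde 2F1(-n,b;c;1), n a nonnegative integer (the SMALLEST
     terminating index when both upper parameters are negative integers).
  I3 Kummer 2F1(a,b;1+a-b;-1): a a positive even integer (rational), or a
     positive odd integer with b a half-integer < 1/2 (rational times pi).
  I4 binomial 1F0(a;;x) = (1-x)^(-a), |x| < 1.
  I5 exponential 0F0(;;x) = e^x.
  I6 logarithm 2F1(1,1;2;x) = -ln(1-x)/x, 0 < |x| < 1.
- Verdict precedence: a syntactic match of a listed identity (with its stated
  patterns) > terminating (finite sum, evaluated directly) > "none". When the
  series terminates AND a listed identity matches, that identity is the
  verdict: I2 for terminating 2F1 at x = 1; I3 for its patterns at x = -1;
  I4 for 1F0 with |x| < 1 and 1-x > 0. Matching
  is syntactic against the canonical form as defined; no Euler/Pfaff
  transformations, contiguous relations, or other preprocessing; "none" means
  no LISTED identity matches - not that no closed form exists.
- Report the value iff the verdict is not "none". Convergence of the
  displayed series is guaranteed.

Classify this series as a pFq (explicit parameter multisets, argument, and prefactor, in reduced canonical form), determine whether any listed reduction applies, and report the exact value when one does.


With C = 4/3: the canonical form is 1F0(4/5; -; 2/5). Verdict: the I4 binomial reduction applies (the 1F0 binomial series: exponent -4/5, x = 2/5). Its exact value is (4/3) * (3/5)^(-4/5).

Key observation: x = (2/5) and the expanded ratio factors over Q; C = 4/3, x = 2/5, roots give parameters.
Ratio: r(k) = (2/5) * (k+4/5) / [(k+1)] - rational in k, leading ratio (2/5); with t_0 = 4/3, classification follows.


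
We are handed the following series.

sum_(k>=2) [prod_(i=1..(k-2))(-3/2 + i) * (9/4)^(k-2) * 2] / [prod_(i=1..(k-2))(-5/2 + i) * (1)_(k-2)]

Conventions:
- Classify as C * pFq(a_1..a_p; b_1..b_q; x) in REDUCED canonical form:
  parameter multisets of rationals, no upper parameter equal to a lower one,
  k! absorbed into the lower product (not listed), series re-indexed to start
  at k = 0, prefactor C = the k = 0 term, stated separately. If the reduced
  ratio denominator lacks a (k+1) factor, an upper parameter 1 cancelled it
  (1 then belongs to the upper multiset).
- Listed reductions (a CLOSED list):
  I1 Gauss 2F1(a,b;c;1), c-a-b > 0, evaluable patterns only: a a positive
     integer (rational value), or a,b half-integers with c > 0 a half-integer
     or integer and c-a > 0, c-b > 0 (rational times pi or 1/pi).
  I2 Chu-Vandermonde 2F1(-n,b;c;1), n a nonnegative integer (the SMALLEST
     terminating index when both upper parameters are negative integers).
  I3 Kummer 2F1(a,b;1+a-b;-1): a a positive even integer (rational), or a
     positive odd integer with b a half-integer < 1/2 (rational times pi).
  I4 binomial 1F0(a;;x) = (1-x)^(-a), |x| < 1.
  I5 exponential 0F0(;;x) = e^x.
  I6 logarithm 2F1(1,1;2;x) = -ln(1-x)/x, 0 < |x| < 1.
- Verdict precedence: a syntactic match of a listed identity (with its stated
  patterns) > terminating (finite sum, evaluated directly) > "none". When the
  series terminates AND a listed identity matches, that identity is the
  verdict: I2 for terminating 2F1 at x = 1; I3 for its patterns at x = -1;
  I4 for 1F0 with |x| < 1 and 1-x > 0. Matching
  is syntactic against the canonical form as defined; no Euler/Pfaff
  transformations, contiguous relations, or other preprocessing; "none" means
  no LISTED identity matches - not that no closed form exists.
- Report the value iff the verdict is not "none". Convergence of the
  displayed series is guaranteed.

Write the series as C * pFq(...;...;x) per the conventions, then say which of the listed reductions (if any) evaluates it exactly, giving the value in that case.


With C = 2: the canonical form is 1F1(-1/2; -3/2; 9/4). Verdict: no listed reduction: x = 9/4 and upper {-1/2} fail every I1-I6 pattern.

First insight: t_0 being 2, (1)_k (prefactor 2) is k! itself.
Step ratio: r(k) = (9/4) * (k-1/2) / [(k-3/2) (k+1)] - poly over poly, x = (9/4) from leading terms; C = 2 at k = 0.


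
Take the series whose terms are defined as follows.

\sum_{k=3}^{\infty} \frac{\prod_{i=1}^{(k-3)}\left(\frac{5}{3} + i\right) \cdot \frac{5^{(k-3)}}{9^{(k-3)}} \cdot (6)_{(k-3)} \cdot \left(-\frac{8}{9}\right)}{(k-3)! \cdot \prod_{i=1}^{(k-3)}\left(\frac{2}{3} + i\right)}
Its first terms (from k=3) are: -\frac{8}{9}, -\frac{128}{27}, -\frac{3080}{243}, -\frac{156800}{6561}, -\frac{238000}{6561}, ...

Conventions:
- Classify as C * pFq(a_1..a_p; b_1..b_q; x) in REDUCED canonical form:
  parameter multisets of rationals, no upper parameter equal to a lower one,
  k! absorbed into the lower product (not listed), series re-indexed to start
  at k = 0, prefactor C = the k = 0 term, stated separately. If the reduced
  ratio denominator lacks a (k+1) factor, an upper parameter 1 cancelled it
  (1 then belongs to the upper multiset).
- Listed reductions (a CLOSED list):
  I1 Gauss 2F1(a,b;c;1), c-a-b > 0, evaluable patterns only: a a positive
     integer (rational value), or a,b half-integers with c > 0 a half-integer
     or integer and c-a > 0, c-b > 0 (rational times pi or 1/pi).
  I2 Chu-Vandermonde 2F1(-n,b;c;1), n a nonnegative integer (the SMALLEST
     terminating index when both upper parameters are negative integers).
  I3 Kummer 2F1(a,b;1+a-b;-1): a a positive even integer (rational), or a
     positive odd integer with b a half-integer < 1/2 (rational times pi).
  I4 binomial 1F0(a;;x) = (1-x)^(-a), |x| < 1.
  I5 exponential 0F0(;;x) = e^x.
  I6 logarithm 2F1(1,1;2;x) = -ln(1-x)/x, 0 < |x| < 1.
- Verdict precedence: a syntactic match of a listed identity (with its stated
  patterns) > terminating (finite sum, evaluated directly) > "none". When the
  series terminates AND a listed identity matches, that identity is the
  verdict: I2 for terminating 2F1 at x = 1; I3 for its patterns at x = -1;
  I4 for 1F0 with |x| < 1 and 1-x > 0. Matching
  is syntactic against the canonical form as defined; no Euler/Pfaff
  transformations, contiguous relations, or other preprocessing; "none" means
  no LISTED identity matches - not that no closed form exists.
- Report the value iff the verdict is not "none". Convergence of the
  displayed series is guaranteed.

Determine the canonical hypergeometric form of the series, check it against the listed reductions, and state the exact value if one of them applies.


The series (x = \frac{5}{9}) is 2F1: upper {\frac{8}{3}, 6}, lower {\frac{5}{3}}, prefactor -\frac{8}{9}. Verdict: none here - no I1-I6 shape fits x = \frac{5}{9} with lower {\frac{5}{3}}.

First insight: t_0 being -\frac{8}{9}, the running product (C = -8/9, x = 5/9) telescopes to a rising factorial.
Adjacent-term ratio: r(k) = \frac{5}{9} * (k+\frac{8}{3}) (k+6) / [(k+\frac{5}{3}) (k+1)] - poly over poly, x = \frac{5}{9} from leading terms; C = -\frac{8}{9} at k = 0.


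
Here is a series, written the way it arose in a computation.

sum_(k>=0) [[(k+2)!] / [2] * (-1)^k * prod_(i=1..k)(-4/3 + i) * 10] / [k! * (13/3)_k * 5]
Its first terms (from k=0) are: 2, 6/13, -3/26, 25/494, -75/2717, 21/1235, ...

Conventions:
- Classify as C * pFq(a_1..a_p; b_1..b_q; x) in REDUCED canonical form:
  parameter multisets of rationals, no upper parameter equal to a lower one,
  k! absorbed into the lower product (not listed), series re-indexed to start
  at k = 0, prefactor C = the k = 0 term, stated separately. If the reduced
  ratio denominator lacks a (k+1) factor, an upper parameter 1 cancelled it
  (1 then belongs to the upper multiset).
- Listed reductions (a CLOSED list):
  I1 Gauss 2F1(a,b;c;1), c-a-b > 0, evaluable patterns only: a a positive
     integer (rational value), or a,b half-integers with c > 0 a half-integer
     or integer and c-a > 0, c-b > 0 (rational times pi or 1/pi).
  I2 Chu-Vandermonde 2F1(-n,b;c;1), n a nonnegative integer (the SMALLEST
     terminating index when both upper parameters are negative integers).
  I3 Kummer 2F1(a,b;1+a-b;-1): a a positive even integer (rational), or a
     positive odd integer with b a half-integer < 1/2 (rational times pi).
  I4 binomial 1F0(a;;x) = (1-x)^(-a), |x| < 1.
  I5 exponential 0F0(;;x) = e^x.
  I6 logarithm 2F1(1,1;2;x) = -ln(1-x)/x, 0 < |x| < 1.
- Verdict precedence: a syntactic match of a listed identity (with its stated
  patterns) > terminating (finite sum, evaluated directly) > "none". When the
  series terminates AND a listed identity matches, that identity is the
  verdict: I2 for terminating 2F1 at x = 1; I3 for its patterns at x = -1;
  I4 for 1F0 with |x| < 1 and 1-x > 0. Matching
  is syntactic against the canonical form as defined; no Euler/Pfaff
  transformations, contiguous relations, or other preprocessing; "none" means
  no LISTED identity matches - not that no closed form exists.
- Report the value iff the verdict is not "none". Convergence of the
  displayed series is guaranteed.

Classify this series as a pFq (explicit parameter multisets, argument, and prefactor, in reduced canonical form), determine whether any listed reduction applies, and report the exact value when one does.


Structural cue: x = (-1) and the running product (C = 2) telescopes to a rising factorial.
Consecutive-term ratio: r(k) = (-1) * (k-1/3) (k+3) / [(k+13/3) (k+1)] - rational in k, leading ratio (-1); with t_0 = 2, classification follows.

Classification (C = 2): 2F1 with upper {-1/3, 3}, lower {13/3}, argument x = -1. Verdict: none. No listed pattern accepts 2F1(-1/3, 3; 13/3; -1).


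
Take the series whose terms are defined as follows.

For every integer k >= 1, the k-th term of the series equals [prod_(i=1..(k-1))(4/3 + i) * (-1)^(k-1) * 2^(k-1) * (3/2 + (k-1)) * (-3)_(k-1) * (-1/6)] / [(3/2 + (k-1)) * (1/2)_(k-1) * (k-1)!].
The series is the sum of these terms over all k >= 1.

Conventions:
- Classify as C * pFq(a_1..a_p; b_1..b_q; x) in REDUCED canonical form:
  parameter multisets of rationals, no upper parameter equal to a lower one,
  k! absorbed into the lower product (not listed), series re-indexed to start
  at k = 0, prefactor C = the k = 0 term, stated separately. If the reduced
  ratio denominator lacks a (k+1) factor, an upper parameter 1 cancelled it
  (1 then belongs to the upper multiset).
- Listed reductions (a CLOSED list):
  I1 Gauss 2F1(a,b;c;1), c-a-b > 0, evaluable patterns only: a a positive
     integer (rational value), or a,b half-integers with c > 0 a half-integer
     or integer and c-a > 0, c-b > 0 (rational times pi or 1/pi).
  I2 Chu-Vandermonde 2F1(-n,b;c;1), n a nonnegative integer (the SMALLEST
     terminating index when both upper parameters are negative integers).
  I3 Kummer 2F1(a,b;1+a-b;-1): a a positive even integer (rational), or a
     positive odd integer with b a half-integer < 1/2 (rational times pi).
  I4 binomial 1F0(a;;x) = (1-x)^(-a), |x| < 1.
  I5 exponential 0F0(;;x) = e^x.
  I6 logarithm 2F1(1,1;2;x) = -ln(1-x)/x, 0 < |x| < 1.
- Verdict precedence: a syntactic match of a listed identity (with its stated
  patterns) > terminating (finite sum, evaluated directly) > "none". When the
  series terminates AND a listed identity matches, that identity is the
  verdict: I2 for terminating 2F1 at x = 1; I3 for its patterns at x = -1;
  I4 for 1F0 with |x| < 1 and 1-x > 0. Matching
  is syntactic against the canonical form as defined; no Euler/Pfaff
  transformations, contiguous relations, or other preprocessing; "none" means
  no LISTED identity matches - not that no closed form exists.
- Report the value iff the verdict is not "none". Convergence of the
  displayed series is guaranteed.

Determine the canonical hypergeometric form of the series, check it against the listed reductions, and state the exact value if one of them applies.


Canonical form: C = -1/6 times 2F1 with upper {-3, 7/3}, lower {1/2}, x = -2. Verdict: terminating - no listed pattern fits, but -3 in the upper list cuts the series at k = 3; direct evaluation. Exact value: -24077/486.

The tell: x = (-2) and striking the common factor k + 3/2 reduces the term (C = -1/6, x = -2).
Adjacent-term ratio: r(k) = (-2) * (k-3) (k+7/3) / [(k+1/2) (k+1)] - poly over poly, x = (-2) from leading terms; C = -1/6 at k = 0.


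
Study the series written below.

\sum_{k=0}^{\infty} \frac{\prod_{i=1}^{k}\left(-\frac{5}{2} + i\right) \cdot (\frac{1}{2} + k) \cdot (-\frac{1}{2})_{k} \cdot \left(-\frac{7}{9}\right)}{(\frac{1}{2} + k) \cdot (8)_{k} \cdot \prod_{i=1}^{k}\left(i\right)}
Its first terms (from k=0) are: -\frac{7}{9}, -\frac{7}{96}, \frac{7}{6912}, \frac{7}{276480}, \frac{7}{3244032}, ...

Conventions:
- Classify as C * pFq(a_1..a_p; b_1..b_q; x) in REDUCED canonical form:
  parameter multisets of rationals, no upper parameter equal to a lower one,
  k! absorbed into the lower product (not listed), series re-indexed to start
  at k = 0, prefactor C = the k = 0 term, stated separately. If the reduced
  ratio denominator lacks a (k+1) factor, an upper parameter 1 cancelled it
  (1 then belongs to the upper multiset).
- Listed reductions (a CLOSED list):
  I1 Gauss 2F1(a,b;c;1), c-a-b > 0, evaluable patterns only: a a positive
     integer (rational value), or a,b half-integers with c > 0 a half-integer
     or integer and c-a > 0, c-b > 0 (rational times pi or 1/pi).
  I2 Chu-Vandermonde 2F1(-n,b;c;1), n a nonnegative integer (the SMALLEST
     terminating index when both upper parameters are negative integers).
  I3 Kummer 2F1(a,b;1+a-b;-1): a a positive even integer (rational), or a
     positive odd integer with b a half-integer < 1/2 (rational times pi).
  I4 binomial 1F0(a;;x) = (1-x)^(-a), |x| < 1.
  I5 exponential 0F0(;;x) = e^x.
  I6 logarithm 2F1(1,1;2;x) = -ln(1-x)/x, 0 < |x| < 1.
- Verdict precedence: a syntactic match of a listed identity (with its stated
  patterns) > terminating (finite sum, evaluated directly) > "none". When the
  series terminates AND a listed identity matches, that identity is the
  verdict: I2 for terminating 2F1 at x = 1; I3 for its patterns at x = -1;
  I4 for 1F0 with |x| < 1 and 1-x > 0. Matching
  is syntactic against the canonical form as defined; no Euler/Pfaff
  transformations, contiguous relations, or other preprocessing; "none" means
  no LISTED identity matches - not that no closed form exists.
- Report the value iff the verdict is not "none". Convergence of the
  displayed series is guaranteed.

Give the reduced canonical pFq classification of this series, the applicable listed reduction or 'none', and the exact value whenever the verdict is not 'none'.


x = 1 here; the reduced form reads 2F1, upper {-\frac{3}{2}, -\frac{1}{2}}, lower {8}, C = -\frac{7}{9}. Verdict: this is Gauss's theorem I1 (half-integer case) (x = 1; upper {-\frac{3}{2}, -\frac{1}{2}} half-integers, c = 8 in the evaluable pattern). Exact value: \left(-\frac{1879048192}{703956825}\right) / \pi.

First insight: from the first term -\frac{7}{9}: striking the common factor k + 1/2 reduces the term (C = -7/9, x = 1).
Step ratio: r(k) = 1 * (k-\frac{3}{2}) (k-\frac{1}{2}) / [(k+8) (k+1)] ; factor over Q: parameters, x = 1, and C = -\frac{7}{9}.
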